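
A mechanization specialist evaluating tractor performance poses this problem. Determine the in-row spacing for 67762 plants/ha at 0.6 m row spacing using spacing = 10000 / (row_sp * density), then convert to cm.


spacing = 10000 / (row_sp * density)
        = 10000 / (0.6 * 67762)
        = 10000 / 40657.20
        = 0.24596 m = 24.60 cm


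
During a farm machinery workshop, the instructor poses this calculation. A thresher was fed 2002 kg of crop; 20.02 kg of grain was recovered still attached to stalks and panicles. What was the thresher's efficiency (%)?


eta = (total - unthreshed) / total * 100
    = (2002 - 20.02) / 2002 * 100
    = 1981.98 / 2002 * 100
    = 99%


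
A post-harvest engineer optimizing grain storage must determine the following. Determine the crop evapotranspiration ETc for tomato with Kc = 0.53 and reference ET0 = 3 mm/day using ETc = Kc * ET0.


ETc = Kc * ET0
    = 0.53 * 3
    = 1.59 mm/day


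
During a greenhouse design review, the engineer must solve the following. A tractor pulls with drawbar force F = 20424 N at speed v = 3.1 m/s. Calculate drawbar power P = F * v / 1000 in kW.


P = F * v / 1000
  = 20424 * 3.1 / 1000
  = 63314.40 / 1000
  = 63.31 kW


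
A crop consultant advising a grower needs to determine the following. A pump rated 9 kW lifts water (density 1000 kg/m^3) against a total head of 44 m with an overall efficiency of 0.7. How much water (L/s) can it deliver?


Q = (P * 1000 * eta) / (rho * g * H)
  = (9 * 1000 * 0.7) / (1000 * 9.81 * 44)
  = 6300 / 431640
  = 0.01460 m^3/s = 14.60 L/s


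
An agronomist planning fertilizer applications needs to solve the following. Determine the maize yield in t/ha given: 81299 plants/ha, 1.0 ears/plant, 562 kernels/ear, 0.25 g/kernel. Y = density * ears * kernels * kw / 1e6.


Y = density * ears * kernels * kw
  = 81299 * 1.0 * 562 * 0.25 g/ha
  = 11422509.50 g/ha
  = 11422.51 kg/ha = 11.42 t/ha


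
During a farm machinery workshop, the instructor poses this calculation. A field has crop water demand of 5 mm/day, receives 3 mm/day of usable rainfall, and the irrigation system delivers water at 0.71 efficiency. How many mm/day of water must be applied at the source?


IWR = (ETc - Pe) / Ea
    = (5 - 3) / 0.71
    = 2 / 0.71
    = 2.82 mm/day


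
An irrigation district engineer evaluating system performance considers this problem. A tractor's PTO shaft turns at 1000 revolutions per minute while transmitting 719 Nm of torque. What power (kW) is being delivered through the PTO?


P = 2*pi*n*T / 60000
  = 2*pi * 1000 * 719 / 60000
  = 4517610.24 / 60000
  = 75.29 kW


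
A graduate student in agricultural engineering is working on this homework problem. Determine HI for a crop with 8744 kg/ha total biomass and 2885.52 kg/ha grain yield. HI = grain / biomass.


HI = grain_yield / biomass
   = 2885.52 / 8744
   = 0.33


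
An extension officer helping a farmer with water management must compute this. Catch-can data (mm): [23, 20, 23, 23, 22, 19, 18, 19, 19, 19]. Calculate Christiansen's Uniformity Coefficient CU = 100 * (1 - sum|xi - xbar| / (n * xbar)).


xbar = 205 / 10 = 20.500
sum|xi - xbar| = 18
CU = 100 * (1 - 18 / (10 * 20.500))
   = 100 * (1 - 0.0878)
   = 91.22%


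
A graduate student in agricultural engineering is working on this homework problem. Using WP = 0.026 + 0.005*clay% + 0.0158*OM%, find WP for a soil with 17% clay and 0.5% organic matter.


WP = 0.026 + 0.005*17 + 0.0158*0.5
   = 0.026 + 0.0850 + 0.0079
   = 0.1189


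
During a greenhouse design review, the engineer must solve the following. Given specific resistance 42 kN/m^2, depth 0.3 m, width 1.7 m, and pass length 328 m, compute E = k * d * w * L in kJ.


E = k * d * w * L
  = 42 * 0.3 * 1.7 * 328
  = 7025.76 kJ


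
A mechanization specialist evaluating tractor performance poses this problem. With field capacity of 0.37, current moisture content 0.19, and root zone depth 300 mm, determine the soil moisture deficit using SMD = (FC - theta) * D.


SMD = (FC - theta) * D
    = (0.37 - 0.19) * 300
    = 0.180 * 300
    = 54 mm


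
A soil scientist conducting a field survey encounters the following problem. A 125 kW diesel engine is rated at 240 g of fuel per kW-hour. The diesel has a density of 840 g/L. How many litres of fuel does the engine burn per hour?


FC = P * BSFC / rho_fuel
   = 125 * 240 / 840
   = 30000 / 840
   = 35.71 L/h


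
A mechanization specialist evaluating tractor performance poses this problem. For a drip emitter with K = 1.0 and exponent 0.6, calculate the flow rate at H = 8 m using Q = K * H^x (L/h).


Q = K * H^x
  = 1.0 * 8^0.6
  = 1.0 * 3.4822
  = 3.48 L/h


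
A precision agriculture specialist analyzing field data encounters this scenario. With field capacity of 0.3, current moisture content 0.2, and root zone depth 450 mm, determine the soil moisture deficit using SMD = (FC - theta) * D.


SMD = (FC - theta) * D
    = (0.3 - 0.2) * 450
    = 0.100 * 450
    = 45 mm


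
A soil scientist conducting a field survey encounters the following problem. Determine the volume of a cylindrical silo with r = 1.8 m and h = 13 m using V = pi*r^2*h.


V = pi * r^2 * h
  = pi * 1.8^2 * 13
  = pi * 3.24 * 13
  = 132.32 m^3


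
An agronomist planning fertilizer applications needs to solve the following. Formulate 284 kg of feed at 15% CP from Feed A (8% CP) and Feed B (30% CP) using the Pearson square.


parts_A = CP_b - target = 30 - 15 = 15
parts_B = target - CP_a = 15 - 8 = 7
total_parts = 15 + 7 = 22
Feed A = 284 * 15 / 22 = 193.64 kg
Feed B = 284 * 7 / 22 = 90.36 kg

193.64 kg


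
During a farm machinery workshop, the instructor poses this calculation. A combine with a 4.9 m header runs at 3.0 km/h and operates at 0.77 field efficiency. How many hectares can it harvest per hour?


C = w * v * eta_f / 10
  = 4.9 * 3.0 * 0.77 / 10
  = 11.32 / 10
  = 1.13 ha/h


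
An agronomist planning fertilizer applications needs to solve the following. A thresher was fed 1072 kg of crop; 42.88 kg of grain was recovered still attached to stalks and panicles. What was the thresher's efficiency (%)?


eta = (total - unthreshed) / total * 100
    = (1072 - 42.88) / 1072 * 100
    = 1029.12 / 1072 * 100
    = 96%


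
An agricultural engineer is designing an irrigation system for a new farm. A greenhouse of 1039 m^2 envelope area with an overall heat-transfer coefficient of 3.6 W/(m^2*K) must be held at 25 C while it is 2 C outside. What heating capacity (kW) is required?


dT = 25 - (2) = 23 K
Q = U * A * dT
  = 3.6 * 1039 * 23
  = 86029.20 W = 86.03 kW


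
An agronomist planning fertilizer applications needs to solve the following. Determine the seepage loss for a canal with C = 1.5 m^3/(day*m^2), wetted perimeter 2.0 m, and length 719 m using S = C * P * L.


S = C * P * L
  = 1.5 * 2.0 * 719
  = 2157 m^3/day


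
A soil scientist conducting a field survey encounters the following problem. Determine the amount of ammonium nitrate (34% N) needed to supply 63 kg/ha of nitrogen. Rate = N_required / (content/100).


Rate = N_required / (N_content / 100)
     = 63 / (34 / 100)
     = 63 / 0.34
     = 185.29 kg/ha


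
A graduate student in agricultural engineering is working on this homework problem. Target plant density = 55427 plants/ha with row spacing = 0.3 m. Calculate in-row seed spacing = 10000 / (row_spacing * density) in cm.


spacing = 10000 / (row_sp * density)
        = 10000 / (0.3 * 55427)
        = 10000 / 16628.10
        = 0.60139 m = 60.14 cm


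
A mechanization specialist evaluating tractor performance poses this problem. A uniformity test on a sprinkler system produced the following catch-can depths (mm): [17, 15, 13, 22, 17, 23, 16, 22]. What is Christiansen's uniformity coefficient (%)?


xbar = 145 / 8 = 18.125
sum|xi - xbar| = 25.250
CU = 100 * (1 - 25.250 / (8 * 18.125))
   = 100 * (1 - 0.1741)
   = 82.59%


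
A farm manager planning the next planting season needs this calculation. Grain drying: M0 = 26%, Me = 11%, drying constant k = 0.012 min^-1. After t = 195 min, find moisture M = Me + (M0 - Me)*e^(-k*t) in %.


M = Me + (M0 - Me) * e^(-k*t)
  = 11 + (26 - 11) * e^(-0.012*195)
  = 11 + 15 * e^(-2.340)
  = 11 + 15 * 0.09633
  = 11 + 1.4449
  = 12.44%


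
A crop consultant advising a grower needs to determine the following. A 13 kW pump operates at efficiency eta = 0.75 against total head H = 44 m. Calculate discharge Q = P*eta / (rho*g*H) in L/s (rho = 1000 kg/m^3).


Q = (P * 1000 * eta) / (rho * g * H)
  = (13 * 1000 * 0.75) / (1000 * 9.81 * 44)
  = 9750 / 431640
  = 0.02259 m^3/s = 22.59 L/s


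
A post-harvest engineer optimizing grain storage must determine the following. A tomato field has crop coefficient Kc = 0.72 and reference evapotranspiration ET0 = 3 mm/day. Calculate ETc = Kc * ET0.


ETc = Kc * ET0
    = 0.72 * 3
    = 2.16 mm/day


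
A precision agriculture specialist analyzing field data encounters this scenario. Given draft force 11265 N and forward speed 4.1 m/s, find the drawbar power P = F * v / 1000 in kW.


P = F * v / 1000
  = 11265 * 4.1 / 1000
  = 46186.50 / 1000
  = 46.19 kW


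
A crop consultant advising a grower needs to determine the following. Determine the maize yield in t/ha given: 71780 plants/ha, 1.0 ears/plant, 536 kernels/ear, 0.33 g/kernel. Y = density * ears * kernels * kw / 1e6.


Y = density * ears * kernels * kw
  = 71780 * 1.0 * 536 * 0.33 g/ha
  = 12696446.40 g/ha
  = 12696.45 kg/ha = 12.70 t/ha


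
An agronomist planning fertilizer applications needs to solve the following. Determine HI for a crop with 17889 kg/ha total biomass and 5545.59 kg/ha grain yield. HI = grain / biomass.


HI = grain_yield / biomass
   = 5545.59 / 17889
   = 0.31


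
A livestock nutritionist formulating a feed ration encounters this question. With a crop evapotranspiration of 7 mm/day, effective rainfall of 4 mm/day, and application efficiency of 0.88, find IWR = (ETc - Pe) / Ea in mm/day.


IWR = (ETc - Pe) / Ea
    = (7 - 4) / 0.88
    = 3 / 0.88
    = 3.41 mm/day


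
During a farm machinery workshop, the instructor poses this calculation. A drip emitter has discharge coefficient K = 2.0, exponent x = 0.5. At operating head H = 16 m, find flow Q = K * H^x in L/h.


Q = K * H^x
  = 2.0 * 16^0.5
  = 2.0 * 4
  = 8 L/h


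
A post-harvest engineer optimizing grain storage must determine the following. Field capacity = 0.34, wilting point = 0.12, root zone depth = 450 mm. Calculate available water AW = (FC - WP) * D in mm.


AW = (FC - WP) * D
   = (0.34 - 0.12) * 450
   = 0.22 * 450
   = 99 mm


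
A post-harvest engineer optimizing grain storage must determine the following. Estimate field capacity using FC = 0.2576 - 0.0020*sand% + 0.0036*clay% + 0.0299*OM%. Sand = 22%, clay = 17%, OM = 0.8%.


FC = 0.2576 - 0.0020*22 + 0.0036*17 + 0.0299*0.8
   = 0.2576 - 0.0440 + 0.0612 + 0.0239
   = 0.2987


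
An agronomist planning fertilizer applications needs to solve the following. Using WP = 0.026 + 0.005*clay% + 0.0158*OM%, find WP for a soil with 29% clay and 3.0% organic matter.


WP = 0.026 + 0.005*29 + 0.0158*3.0
   = 0.026 + 0.1450 + 0.0474
   = 0.2184


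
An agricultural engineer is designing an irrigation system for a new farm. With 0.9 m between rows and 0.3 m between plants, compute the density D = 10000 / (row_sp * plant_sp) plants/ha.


D = 10000 / (row_sp * plant_sp)
  = 10000 / (0.9 * 0.3)
  = 10000 / 0.2700
  = 37037.04 plants/ha


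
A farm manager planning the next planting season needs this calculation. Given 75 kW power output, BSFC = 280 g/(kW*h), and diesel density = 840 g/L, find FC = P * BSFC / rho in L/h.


FC = P * BSFC / rho_fuel
   = 75 * 280 / 840
   = 21000 / 840
   = 25 L/h


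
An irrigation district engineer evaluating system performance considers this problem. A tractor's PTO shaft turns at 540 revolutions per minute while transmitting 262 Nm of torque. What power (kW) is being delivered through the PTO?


P = 2*pi*n*T / 60000
  = 2*pi * 540 * 262 / 60000
  = 888945.06 / 60000
  = 14.82 kW


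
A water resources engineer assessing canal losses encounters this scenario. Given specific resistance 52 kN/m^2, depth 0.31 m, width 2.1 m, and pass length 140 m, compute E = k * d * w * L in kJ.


E = k * d * w * L
  = 52 * 0.31 * 2.1 * 140
  = 4739.28 kJ


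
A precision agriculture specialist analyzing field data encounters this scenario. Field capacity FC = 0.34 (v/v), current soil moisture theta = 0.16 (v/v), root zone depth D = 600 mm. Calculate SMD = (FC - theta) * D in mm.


SMD = (FC - theta) * D
    = (0.34 - 0.16) * 600
    = 0.180 * 600
    = 108 mm


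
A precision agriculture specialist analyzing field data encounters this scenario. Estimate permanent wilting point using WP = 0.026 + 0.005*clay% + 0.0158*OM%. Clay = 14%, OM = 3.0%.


WP = 0.026 + 0.005*14 + 0.0158*3.0
   = 0.026 + 0.0700 + 0.0474
   = 0.1434


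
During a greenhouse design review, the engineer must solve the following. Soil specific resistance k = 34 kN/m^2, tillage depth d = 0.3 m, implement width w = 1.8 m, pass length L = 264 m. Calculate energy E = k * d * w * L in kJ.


E = k * d * w * L
  = 34 * 0.3 * 1.8 * 264
  = 4847.04 kJ


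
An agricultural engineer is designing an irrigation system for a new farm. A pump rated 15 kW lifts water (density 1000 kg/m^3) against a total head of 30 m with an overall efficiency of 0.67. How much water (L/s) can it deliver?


Q = (P * 1000 * eta) / (rho * g * H)
  = (15 * 1000 * 0.67) / (1000 * 9.81 * 30)
  = 10050 / 294300
  = 0.03415 m^3/s = 34.15 L/s


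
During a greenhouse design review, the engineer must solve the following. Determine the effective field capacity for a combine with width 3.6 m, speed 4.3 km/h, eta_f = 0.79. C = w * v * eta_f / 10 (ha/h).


C = w * v * eta_f / 10
  = 3.6 * 4.3 * 0.79 / 10
  = 12.23 / 10
  = 1.22 ha/h


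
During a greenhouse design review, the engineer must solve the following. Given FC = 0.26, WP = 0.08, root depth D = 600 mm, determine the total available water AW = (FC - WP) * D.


AW = (FC - WP) * D
   = (0.26 - 0.08) * 600
   = 0.18 * 600
   = 108 mm


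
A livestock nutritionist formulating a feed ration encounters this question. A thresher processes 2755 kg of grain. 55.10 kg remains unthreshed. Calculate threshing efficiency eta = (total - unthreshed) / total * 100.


eta = (total - unthreshed) / total * 100
    = (2755 - 55.10) / 2755 * 100
    = 2699.90 / 2755 * 100
    = 98%


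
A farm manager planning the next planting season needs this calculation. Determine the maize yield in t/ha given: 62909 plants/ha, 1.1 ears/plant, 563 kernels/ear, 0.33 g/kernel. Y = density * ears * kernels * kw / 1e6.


Y = density * ears * kernels * kw
  = 62909 * 1.1 * 563 * 0.33 g/ha
  = 12856649.42 g/ha
  = 12856.65 kg/ha = 12.86 t/ha


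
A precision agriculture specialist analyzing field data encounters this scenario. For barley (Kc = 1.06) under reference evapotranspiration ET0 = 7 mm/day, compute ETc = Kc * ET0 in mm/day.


ETc = Kc * ET0
    = 1.06 * 7
    = 7.42 mm/day


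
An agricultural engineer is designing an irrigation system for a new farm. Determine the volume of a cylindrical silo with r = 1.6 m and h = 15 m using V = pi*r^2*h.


V = pi * r^2 * h
  = pi * 1.6^2 * 15
  = pi * 2.56 * 15
  = 120.64 m^3


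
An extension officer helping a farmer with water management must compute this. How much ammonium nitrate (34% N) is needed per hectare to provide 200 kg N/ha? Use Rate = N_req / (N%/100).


Rate = N_required / (N_content / 100)
     = 200 / (34 / 100)
     = 200 / 0.34
     = 588.24 kg/ha


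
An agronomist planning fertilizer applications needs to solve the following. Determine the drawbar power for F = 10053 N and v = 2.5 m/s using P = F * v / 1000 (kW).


P = F * v / 1000
  = 10053 * 2.5 / 1000
  = 25132.50 / 1000
  = 25.13 kW


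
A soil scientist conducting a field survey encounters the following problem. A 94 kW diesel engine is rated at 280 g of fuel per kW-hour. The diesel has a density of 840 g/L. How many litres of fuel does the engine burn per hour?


FC = P * BSFC / rho_fuel
   = 94 * 280 / 840
   = 26320 / 840
   = 31.33 L/h


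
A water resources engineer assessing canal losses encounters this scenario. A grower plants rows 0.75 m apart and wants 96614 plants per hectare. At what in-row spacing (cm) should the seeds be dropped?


spacing = 10000 / (row_sp * density)
        = 10000 / (0.75 * 96614)
        = 10000 / 72460.50
        = 0.13801 m = 13.80 cm


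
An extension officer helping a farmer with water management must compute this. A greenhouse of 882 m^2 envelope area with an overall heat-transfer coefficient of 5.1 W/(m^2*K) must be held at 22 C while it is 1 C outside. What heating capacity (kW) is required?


dT = 22 - (1) = 21 K
Q = U * A * dT
  = 5.1 * 882 * 21
  = 94462.20 W = 94.46 kW


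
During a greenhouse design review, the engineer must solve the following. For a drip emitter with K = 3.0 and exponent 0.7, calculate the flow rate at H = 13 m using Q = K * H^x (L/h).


Q = K * H^x
  = 3.0 * 13^0.7
  = 3.0 * 6.0223
  = 18.07 L/h


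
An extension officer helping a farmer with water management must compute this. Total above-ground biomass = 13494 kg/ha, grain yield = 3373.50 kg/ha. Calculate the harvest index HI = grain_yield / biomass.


HI = grain_yield / biomass
   = 3373.50 / 13494
   = 0.25


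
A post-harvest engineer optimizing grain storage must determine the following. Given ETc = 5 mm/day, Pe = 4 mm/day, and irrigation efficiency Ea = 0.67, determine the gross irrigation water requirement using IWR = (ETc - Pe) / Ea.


IWR = (ETc - Pe) / Ea
    = (5 - 4) / 0.67
    = 1 / 0.67
    = 1.49 mm/day


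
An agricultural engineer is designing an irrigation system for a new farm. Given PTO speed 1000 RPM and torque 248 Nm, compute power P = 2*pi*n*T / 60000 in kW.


P = 2*pi*n*T / 60000
  = 2*pi * 1000 * 248 / 60000
  = 1558229.96 / 60000
  = 25.97 kW


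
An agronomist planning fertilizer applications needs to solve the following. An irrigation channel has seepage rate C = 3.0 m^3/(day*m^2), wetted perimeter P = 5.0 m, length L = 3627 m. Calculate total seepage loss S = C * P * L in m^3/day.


S = C * P * L
  = 3.0 * 5.0 * 3627
  = 54405 m^3/day


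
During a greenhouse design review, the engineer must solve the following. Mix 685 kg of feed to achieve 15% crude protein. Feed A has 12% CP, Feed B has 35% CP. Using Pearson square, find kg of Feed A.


parts_A = CP_b - target = 35 - 15 = 20
parts_B = target - CP_a = 15 - 12 = 3
total_parts = 20 + 3 = 23
Feed A = 685 * 20 / 23 = 595.65 kg
Feed B = 685 * 3 / 23 = 89.35 kg

595.65 kg


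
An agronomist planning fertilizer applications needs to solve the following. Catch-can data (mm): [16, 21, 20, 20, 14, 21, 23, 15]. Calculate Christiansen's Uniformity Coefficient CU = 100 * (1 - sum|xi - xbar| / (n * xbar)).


xbar = 150 / 8 = 18.750
sum|xi - xbar| = 22.500
CU = 100 * (1 - 22.500 / (8 * 18.750))
   = 100 * (1 - 0.1500)
   = 85%


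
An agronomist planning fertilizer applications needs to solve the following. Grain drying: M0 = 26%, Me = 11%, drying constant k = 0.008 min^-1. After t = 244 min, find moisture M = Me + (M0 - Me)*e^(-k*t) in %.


M = Me + (M0 - Me) * e^(-k*t)
  = 11 + (26 - 11) * e^(-0.008*244)
  = 11 + 15 * e^(-1.952)
  = 11 + 15 * 0.14199
  = 11 + 2.1298
  = 13.13%


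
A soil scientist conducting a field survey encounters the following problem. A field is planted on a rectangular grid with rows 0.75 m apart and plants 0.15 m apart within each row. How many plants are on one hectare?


D = 10000 / (row_sp * plant_sp)
  = 10000 / (0.75 * 0.15)
  = 10000 / 0.1125
  = 88888.89 plants/ha


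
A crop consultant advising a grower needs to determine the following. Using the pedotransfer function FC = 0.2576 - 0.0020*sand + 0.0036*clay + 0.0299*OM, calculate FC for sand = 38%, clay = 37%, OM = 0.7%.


FC = 0.2576 - 0.0020*38 + 0.0036*37 + 0.0299*0.7
   = 0.2576 - 0.0760 + 0.1332 + 0.0209
   = 0.3357


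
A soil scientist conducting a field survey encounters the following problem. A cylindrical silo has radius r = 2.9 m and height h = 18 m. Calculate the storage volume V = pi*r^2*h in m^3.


V = pi * r^2 * h
  = pi * 2.9^2 * 18
  = pi * 8.41 * 18
  = 475.57 m^3


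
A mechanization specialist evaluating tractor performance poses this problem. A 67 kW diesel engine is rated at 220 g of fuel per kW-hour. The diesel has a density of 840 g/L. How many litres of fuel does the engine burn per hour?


FC = P * BSFC / rho_fuel
   = 67 * 220 / 840
   = 14740 / 840
   = 17.55 L/h


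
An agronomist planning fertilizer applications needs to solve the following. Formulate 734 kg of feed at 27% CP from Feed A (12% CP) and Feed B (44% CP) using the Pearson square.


parts_A = CP_b - target = 44 - 27 = 17
parts_B = target - CP_a = 27 - 12 = 15
total_parts = 17 + 15 = 32
Feed A = 734 * 17 / 32 = 389.94 kg
Feed B = 734 * 15 / 32 = 344.06 kg

389.94 kg


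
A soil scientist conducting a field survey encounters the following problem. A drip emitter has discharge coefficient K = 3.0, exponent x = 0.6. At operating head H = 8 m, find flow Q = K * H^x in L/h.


Q = K * H^x
  = 3.0 * 8^0.6
  = 3.0 * 3.4822
  = 10.45 L/h


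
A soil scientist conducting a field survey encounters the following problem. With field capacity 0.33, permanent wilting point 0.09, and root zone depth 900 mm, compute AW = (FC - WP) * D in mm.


AW = (FC - WP) * D
   = (0.33 - 0.09) * 900
   = 0.24 * 900
   = 216 mm


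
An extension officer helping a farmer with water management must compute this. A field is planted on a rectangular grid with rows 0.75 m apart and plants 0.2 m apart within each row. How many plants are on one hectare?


D = 10000 / (row_sp * plant_sp)
  = 10000 / (0.75 * 0.2)
  = 10000 / 0.1500
  = 66666.67 plants/ha


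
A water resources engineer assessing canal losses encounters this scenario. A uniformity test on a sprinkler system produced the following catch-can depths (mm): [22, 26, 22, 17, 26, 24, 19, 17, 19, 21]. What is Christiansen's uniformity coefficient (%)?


xbar = 213 / 10 = 21.300
sum|xi - xbar| = 27
CU = 100 * (1 - 27 / (10 * 21.300))
   = 100 * (1 - 0.1268)
   = 87.32%


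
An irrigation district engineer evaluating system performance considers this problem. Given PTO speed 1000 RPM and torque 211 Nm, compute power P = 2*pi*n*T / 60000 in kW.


P = 2*pi*n*T / 60000
  = 2*pi * 1000 * 211 / 60000
  = 1325752.10 / 60000
  = 22.10 kW


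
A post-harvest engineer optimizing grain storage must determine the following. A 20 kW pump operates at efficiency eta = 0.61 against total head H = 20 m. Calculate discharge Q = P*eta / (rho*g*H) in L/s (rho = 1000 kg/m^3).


Q = (P * 1000 * eta) / (rho * g * H)
  = (20 * 1000 * 0.61) / (1000 * 9.81 * 20)
  = 12200 / 196200
  = 0.06218 m^3/s = 62.18 L/s


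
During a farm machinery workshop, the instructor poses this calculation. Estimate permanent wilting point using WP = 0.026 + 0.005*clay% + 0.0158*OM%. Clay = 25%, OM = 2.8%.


WP = 0.026 + 0.005*25 + 0.0158*2.8
   = 0.026 + 0.1250 + 0.0442
   = 0.1952


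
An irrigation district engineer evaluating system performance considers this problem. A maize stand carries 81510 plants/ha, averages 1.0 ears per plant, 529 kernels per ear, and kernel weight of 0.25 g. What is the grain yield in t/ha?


Y = density * ears * kernels * kw
  = 81510 * 1.0 * 529 * 0.25 g/ha
  = 10779697.50 g/ha
  = 10779.70 kg/ha = 10.78 t/ha


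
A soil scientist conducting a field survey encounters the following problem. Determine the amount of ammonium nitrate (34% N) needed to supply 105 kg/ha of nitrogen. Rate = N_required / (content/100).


Rate = N_required / (N_content / 100)
     = 105 / (34 / 100)
     = 105 / 0.34
     = 308.82 kg/ha


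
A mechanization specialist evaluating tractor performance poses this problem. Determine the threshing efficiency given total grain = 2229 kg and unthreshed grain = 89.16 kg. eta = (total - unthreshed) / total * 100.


eta = (total - unthreshed) / total * 100
    = (2229 - 89.16) / 2229 * 100
    = 2139.84 / 2229 * 100
    = 96%


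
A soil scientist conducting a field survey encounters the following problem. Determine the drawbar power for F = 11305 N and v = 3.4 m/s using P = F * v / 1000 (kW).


P = F * v / 1000
  = 11305 * 3.4 / 1000
  = 38437 / 1000
  = 38.44 kW


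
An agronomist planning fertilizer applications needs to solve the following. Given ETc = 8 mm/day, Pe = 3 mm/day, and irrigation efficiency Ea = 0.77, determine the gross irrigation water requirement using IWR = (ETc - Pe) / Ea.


IWR = (ETc - Pe) / Ea
    = (8 - 3) / 0.77
    = 5 / 0.77
    = 6.49 mm/day


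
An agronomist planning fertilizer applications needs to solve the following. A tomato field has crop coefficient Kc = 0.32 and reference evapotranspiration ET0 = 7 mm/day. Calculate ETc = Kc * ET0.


ETc = Kc * ET0
    = 0.32 * 7
    = 2.24 mm/day


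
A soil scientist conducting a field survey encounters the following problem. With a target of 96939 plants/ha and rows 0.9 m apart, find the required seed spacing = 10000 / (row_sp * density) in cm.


spacing = 10000 / (row_sp * density)
        = 10000 / (0.9 * 96939)
        = 10000 / 87245.10
        = 0.11462 m = 11.46 cm


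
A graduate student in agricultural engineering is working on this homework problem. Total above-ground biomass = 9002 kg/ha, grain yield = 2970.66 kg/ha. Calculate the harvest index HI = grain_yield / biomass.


HI = grain_yield / biomass
   = 2970.66 / 9002
   = 0.33


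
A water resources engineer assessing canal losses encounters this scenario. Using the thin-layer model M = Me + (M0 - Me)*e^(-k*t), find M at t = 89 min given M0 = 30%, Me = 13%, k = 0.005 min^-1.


M = Me + (M0 - Me) * e^(-k*t)
  = 13 + (30 - 13) * e^(-0.005*89)
  = 13 + 17 * e^(-0.445)
  = 13 + 17 * 0.64082
  = 13 + 10.8940
  = 23.89%


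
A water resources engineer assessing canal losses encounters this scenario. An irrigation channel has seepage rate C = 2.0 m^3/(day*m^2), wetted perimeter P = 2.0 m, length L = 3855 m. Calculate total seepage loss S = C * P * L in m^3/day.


S = C * P * L
  = 2.0 * 2.0 * 3855
  = 15420 m^3/day


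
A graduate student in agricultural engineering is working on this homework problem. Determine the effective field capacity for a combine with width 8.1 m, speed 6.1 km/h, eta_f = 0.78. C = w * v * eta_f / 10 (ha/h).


C = w * v * eta_f / 10
  = 8.1 * 6.1 * 0.78 / 10
  = 38.54 / 10
  = 3.85 ha/h


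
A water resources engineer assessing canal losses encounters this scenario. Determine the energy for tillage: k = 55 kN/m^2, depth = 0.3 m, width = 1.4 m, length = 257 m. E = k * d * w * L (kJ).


E = k * d * w * L
  = 55 * 0.3 * 1.4 * 257
  = 5936.70 kJ


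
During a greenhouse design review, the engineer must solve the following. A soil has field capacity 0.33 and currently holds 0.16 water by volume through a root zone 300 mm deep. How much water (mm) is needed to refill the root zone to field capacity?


SMD = (FC - theta) * D
    = (0.33 - 0.16) * 300
    = 0.170 * 300
    = 51 mm


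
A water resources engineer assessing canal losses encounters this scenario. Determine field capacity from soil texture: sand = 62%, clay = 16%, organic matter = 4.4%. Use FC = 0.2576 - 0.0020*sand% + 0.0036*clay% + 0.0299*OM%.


FC = 0.2576 - 0.0020*62 + 0.0036*16 + 0.0299*4.4
   = 0.2576 - 0.1240 + 0.0576 + 0.1316
   = 0.3228


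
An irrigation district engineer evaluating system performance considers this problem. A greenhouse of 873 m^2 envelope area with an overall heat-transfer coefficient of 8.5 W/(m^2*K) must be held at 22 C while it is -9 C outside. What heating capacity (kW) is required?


dT = 22 - (-9) = 31 K
Q = U * A * dT
  = 8.5 * 873 * 31
  = 230035.50 W = 230.04 kW


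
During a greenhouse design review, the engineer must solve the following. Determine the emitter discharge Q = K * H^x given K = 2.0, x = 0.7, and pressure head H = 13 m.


Q = K * H^x
  = 2.0 * 13^0.7
  = 2.0 * 6.0223
  = 12.04 L/h


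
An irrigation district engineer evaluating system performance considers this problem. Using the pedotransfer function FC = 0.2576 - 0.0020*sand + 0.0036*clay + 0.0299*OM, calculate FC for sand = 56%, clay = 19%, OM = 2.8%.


FC = 0.2576 - 0.0020*56 + 0.0036*19 + 0.0299*2.8
   = 0.2576 - 0.1120 + 0.0684 + 0.0837
   = 0.2977


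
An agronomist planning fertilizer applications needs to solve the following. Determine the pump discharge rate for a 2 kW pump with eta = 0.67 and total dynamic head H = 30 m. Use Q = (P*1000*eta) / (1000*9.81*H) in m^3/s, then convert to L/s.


Q = (P * 1000 * eta) / (rho * g * H)
  = (2 * 1000 * 0.67) / (1000 * 9.81 * 30)
  = 1340 / 294300
  = 0.00455 m^3/s = 4.55 L/s


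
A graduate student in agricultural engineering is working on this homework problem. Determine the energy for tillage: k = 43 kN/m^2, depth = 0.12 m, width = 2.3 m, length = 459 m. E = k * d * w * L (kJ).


E = k * d * w * L
  = 43 * 0.12 * 2.3 * 459
  = 5447.41 kJ


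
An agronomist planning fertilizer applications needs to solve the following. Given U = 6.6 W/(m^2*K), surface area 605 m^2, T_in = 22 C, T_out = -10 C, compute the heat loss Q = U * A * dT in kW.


dT = 22 - (-10) = 32 K
Q = U * A * dT
  = 6.6 * 605 * 32
  = 127776 W = 127.78 kW


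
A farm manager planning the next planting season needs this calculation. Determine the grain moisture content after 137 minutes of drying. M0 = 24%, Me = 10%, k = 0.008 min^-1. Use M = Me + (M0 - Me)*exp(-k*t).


M = Me + (M0 - Me) * e^(-k*t)
  = 10 + (24 - 10) * e^(-0.008*137)
  = 10 + 14 * e^(-1.096)
  = 10 + 14 * 0.33421
  = 10 + 4.6789
  = 14.68%


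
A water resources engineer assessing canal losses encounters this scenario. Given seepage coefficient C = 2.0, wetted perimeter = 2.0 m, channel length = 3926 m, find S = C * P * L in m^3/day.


S = C * P * L
  = 2.0 * 2.0 * 3926
  = 15704 m^3/day


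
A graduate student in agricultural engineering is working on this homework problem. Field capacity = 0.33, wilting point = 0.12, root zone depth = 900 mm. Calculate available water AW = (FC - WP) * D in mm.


AW = (FC - WP) * D
   = (0.33 - 0.12) * 900
   = 0.21 * 900
   = 189 mm


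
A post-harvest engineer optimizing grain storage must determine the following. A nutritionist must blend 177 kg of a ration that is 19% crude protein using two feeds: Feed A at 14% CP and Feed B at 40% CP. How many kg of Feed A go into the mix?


parts_A = CP_b - target = 40 - 19 = 21
parts_B = target - CP_a = 19 - 14 = 5
total_parts = 21 + 5 = 26
Feed A = 177 * 21 / 26 = 142.96 kg
Feed B = 177 * 5 / 26 = 34.04 kg

142.96 kg


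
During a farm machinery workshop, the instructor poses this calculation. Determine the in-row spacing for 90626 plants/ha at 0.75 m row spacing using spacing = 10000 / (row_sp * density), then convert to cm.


spacing = 10000 / (row_sp * density)
        = 10000 / (0.75 * 90626)
        = 10000 / 67969.50
        = 0.14712 m = 14.71 cm


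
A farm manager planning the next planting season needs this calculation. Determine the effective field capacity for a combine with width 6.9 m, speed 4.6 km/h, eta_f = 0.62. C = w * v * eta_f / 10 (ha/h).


C = w * v * eta_f / 10
  = 6.9 * 4.6 * 0.62 / 10
  = 19.68 / 10
  = 1.97 ha/h


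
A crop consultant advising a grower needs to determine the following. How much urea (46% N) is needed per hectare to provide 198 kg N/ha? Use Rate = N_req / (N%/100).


Rate = N_required / (N_content / 100)
     = 198 / (46 / 100)
     = 198 / 0.46
     = 430.43 kg/ha


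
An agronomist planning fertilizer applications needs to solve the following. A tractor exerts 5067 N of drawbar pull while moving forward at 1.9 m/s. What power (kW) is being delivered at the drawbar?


P = F * v / 1000
  = 5067 * 1.9 / 1000
  = 9627.30 / 1000
  = 9.63 kW


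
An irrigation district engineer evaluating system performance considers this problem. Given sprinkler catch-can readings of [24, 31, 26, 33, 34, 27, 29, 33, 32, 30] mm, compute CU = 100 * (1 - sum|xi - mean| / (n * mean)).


xbar = 299 / 10 = 29.900
sum|xi - xbar| = 27.200
CU = 100 * (1 - 27.200 / (10 * 29.900))
   = 100 * (1 - 0.0910)
   = 90.90%


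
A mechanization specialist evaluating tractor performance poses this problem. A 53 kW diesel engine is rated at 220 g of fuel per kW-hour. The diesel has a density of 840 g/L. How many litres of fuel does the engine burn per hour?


FC = P * BSFC / rho_fuel
   = 53 * 220 / 840
   = 11660 / 840
   = 13.88 L/h


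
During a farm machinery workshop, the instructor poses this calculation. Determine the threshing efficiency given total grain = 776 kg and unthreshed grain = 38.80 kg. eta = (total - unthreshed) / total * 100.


eta = (total - unthreshed) / total * 100
    = (776 - 38.80) / 776 * 100
    = 737.20 / 776 * 100
    = 95%


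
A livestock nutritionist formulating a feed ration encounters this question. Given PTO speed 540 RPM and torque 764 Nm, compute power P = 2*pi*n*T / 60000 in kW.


P = 2*pi*n*T / 60000
  = 2*pi * 540 * 764 / 60000
  = 2592190.93 / 60000
  = 43.20 kW


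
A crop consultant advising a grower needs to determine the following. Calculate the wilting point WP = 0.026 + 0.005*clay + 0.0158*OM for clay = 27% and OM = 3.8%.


WP = 0.026 + 0.005*27 + 0.0158*3.8
   = 0.026 + 0.1350 + 0.0600
   = 0.2210


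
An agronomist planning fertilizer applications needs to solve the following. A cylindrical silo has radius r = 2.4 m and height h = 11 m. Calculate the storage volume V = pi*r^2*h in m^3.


V = pi * r^2 * h
  = pi * 2.4^2 * 11
  = pi * 5.76 * 11
  = 199.05 m^3


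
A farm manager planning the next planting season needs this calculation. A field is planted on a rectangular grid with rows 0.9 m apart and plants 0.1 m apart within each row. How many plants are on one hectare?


D = 10000 / (row_sp * plant_sp)
  = 10000 / (0.9 * 0.1)
  = 10000 / 0.0900
  = 111111.11 plants/ha


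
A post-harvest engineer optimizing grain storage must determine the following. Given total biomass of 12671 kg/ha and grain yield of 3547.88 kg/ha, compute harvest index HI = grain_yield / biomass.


HI = grain_yield / biomass
   = 3547.88 / 12671
   = 0.28


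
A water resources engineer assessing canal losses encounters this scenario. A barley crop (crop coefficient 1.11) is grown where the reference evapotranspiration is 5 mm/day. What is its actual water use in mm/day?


ETc = Kc * ET0
    = 1.11 * 5
    = 5.55 mm/day


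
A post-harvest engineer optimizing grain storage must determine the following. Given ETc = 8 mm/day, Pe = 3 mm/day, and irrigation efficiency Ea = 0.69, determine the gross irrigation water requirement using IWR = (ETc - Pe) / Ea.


IWR = (ETc - Pe) / Ea
    = (8 - 3) / 0.69
    = 5 / 0.69
    = 7.25 mm/day


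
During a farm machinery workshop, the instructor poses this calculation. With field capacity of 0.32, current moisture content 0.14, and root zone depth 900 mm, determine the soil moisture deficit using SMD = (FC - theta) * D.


SMD = (FC - theta) * D
    = (0.32 - 0.14) * 900
    = 0.180 * 900
    = 162 mm


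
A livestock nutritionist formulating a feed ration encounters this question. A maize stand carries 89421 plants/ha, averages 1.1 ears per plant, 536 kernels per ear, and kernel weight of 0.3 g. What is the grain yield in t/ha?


Y = density * ears * kernels * kw
  = 89421 * 1.1 * 536 * 0.3 g/ha
  = 15816786.48 g/ha
  = 15816.79 kg/ha = 15.82 t/ha


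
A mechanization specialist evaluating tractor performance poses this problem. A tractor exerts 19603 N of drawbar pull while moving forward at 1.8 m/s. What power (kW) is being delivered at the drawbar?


P = F * v / 1000
  = 19603 * 1.8 / 1000
  = 35285.40 / 1000
  = 35.29 kW


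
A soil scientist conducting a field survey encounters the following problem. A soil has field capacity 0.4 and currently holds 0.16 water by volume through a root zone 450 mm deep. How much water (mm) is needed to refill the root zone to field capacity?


SMD = (FC - theta) * D
    = (0.4 - 0.16) * 450
    = 0.240 * 450
    = 108 mm


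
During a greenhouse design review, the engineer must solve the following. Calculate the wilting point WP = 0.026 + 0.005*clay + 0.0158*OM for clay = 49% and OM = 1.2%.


WP = 0.026 + 0.005*49 + 0.0158*1.2
   = 0.026 + 0.2450 + 0.0190
   = 0.2900


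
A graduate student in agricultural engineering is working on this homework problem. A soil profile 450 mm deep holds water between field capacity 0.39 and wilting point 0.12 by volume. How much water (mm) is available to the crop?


AW = (FC - WP) * D
   = (0.39 - 0.12) * 450
   = 0.27 * 450
   = 121.50 mm


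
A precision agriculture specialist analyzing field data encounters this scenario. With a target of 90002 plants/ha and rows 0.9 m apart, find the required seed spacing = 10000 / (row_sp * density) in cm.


spacing = 10000 / (row_sp * density)
        = 10000 / (0.9 * 90002)
        = 10000 / 81001.80
        = 0.12345 m = 12.35 cm


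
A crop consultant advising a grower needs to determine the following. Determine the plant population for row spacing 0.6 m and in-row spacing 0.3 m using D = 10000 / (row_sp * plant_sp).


D = 10000 / (row_sp * plant_sp)
  = 10000 / (0.6 * 0.3)
  = 10000 / 0.1800
  = 55555.56 plants/ha


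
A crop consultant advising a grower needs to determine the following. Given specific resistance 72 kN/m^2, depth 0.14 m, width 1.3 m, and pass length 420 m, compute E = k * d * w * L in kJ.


E = k * d * w * L
  = 72 * 0.14 * 1.3 * 420
  = 5503.68 kJ


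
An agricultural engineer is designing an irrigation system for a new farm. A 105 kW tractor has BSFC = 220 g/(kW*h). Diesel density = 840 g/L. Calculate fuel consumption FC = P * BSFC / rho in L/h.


FC = P * BSFC / rho_fuel
   = 105 * 220 / 840
   = 23100 / 840
   = 27.50 L/h


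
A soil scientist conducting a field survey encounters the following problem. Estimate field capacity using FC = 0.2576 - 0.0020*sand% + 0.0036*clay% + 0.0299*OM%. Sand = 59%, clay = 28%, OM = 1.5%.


FC = 0.2576 - 0.0020*59 + 0.0036*28 + 0.0299*1.5
   = 0.2576 - 0.1180 + 0.1008 + 0.0449
   = 0.2853


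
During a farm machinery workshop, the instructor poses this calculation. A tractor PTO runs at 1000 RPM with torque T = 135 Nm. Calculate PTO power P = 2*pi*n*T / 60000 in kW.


P = 2*pi*n*T / 60000
  = 2*pi * 1000 * 135 / 60000
  = 848230.02 / 60000
  = 14.14 kW


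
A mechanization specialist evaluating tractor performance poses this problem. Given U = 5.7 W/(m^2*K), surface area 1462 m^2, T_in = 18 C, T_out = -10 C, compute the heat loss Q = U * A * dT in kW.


dT = 18 - (-10) = 28 K
Q = U * A * dT
  = 5.7 * 1462 * 28
  = 233335.20 W = 233.34 kW


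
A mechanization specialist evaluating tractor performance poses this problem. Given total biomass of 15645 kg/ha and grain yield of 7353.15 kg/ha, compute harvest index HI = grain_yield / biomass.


HI = grain_yield / biomass
   = 7353.15 / 15645
   = 0.47


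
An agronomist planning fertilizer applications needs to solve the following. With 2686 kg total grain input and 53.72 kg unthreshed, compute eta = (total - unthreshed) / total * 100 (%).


eta = (total - unthreshed) / total * 100
    = (2686 - 53.72) / 2686 * 100
    = 2632.28 / 2686 * 100
    = 98%


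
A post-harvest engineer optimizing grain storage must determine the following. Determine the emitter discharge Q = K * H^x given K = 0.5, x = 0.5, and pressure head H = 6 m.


Q = K * H^x
  = 0.5 * 6^0.5
  = 0.5 * 2.4495
  = 1.22 L/h


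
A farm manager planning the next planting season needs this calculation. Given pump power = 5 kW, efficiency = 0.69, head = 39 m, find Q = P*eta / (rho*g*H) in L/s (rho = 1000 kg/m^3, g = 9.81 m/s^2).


Q = (P * 1000 * eta) / (rho * g * H)
  = (5 * 1000 * 0.69) / (1000 * 9.81 * 39)
  = 3450 / 382590
  = 0.00902 m^3/s = 9.02 L/s
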